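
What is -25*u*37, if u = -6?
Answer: 5550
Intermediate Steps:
-25*u*37 = -25*(-6)*37 = 150*37 = 5550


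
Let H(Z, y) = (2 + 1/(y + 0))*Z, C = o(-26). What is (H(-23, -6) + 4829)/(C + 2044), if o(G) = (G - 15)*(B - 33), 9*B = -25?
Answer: 12309/9028 ≈ 1.3634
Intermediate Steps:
B = -25/9 (B = (⅑)*(-25) = -25/9 ≈ -2.7778)
o(G) = 1610/3 - 322*G/9 (o(G) = (G - 15)*(-25/9 - 33) = (-15 + G)*(-322/9) = 1610/3 - 322*G/9)
C = 13202/9 (C = 1610/3 - 322/9*(-26) = 1610/3 + 8372/9 = 13202/9 ≈ 1466.9)
H(Z, y) = Z*(2 + 1/y) (H(Z, y) = (2 + 1/y)*Z = Z*(2 + 1/y))
(H(-23, -6) + 4829)/(C + 2044) = ((2*(-23) - 23/(-6)) + 4829)/(13202/9 + 2044) = ((-46 - 23*(-⅙)) + 4829)/(31598/9) = ((-46 + 23/6) + 4829)*(9/31598) = (-253/6 + 4829)*(9/31598) = (28721/6)*(9/31598) = 12309/9028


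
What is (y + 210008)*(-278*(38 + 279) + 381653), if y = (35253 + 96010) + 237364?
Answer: 169844995645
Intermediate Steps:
y = 368627 (y = 131263 + 237364 = 368627)
(y + 210008)*(-278*(38 + 279) + 381653) = (368627 + 210008)*(-278*(38 + 279) + 381653) = 578635*(-278*317 + 381653) = 578635*(-88126 + 381653) = 578635*293527 = 169844995645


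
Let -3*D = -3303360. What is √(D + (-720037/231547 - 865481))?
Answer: 2*√3158346434037078/231547 ≈ 485.42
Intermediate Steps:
D = 1101120 (D = -⅓*(-3303360) = 1101120)
√(D + (-720037/231547 - 865481)) = √(1101120 + (-720037/231547 - 865481)) = √(1101120 - 200400249144/231547) = √(54560783496/231547) = 2*√3158346434037078/231547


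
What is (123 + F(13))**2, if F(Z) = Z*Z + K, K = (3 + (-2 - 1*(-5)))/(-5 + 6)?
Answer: 88804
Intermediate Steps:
K = 6 (K = (3 + (-2 + 5))/1 = (3 + 3)*1 = 6*1 = 6)
F(Z) = 6 + Z**2 (F(Z) = Z*Z + 6 = Z**2 + 6 = 6 + Z**2)
(123 + F(13))**2 = (123 + (6 + 13**2))**2 = (123 + (6 + 169))**2 = (123 + 175)**2 = 298**2 = 88804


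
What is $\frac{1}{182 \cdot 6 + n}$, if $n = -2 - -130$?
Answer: $\frac{1}{1220} \approx 0.00081967$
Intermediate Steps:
$n = 128$ ($n = -2 + 130 = 128$)
$\frac{1}{182 \cdot 6 + n} = \frac{1}{182 \cdot 6 + 128} = \frac{1}{1092 + 128} = \frac{1}{1220}$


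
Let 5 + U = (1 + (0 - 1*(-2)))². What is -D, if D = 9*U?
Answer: -36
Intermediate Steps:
U = 4 (U = -5 + (1 + (0 - 1*(-2)))² = -5 + (1 + (0 + 2))² = -5 + (1 + 2)² = -5 + 3² = -5 + 9 = 4)
D = 36 (D = 9*4 = 36)
-D = -1*36 = -36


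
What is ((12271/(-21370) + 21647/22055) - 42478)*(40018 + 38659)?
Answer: -315028081290010151/94263070 ≈ -3.3420e+9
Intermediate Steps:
((12271/(-21370) + 21647/22055) - 42478)*(40018 + 38659) = ((12271*(-1/21370) + 21647*(1/22055)) - 42478)*78677 = ((-12271/21370 + 21647/22055) - 42478)*78677 = (38391897/94263070 - 42478)*78677 = -4004068295563/94263070*78677 = -315028081290010151/94263070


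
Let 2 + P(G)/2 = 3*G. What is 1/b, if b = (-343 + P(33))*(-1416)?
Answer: 1/210984 ≈ 4.7397e-6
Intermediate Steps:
P(G) = -4 + 6*G (P(G) = -4 + 2*(3*G) = -4 + 6*G)
b = 210984 (b = (-343 + (-4 + 6*33))*(-1416) = (-343 + (-4 + 198))*(-1416) = (-343 + 194)*(-1416) = -149*(-1416) = 210984)
1/b = 1/210984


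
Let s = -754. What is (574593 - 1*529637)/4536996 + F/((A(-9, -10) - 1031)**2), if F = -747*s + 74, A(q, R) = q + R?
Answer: 54277255849/104209126875 ≈ 0.52085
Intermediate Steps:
A(q, R) = R + q
F = 563312 (F = -747*(-754) + 74 = 563238 + 74 = 563312)
(574593 - 1*529637)/4536996 + F/((A(-9, -10) - 1031)**2) = (574593 - 1*529637)/4536996 + 563312/(((-10 - 9) - 1031)**2) = (574593 - 529637)*(1/4536996) + 563312/((-19 - 1031)**2) = 44956*(1/4536996) + 563312/((-1050)**2) = 11239/1134249 + 563312/1102500 = 11239/1134249 + 563312*(1/1102500) = 11239/1134249 + 140828/275625 = 54277255849/104209126875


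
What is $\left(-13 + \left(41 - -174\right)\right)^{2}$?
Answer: $40804$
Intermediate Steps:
$\left(-13 + \left(41 - -174\right)\right)^{2} = \left(-13 + \left(41 + 174\right)\right)^{2} = \left(-13 + 215\right)^{2} = 202^{2} = 40804$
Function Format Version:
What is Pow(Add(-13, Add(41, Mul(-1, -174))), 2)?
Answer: 40804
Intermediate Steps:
Pow(Add(-13, Add(41, Mul(-1, -174))), 2) = Pow(Add(-13, Add(41, 174)), 2) = Pow(Add(-13, 215), 2) = Pow(202, 2) = 40804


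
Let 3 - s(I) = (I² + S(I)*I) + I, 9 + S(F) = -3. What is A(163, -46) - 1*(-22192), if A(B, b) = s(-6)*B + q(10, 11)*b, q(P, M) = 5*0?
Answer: 6055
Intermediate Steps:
S(F) = -12 (S(F) = -9 - 3 = -12)
q(P, M) = 0
s(I) = 3 - I² + 11*I (s(I) = 3 - ((I² - 12*I) + I) = 3 - (I² - 11*I) = 3 + (-I² + 11*I) = 3 - I² + 11*I)
A(B, b) = -99*B (A(B, b) = (3 - 1*(-6)² + 11*(-6))*B + 0*b = (3 - 1*36 - 66)*B + 0 = (3 - 36 - 66)*B + 0 = -99*B + 0 = -99*B)
A(163, -46) - 1*(-22192) = -99*163 - 1*(-22192) = -16137 + 22192 = 6055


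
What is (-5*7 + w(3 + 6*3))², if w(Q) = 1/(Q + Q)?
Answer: 2157961/1764 ≈ 1223.3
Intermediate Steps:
w(Q) = 1/(2*Q)
(-5*7 + w(3 + 6*3))² = (-5*7 + 1/(2*(3 + 6*3)))² = (-35 + 1/(2*(3 + 18)))² = (-35 + (½)/21)² = (-35 + (½)*(1/21))² = (-35 + 1/42)² = (-1469/42)² = 2157961/1764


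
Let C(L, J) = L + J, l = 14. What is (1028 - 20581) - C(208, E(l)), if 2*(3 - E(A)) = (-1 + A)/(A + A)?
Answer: -1106771/56 ≈ -19764.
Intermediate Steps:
E(A) = 3 - (-1 + A)/(4*A) (E(A) = 3 - (-1 + A)/(2*(A + A)) = 3 - (-1 + A)/(2*(2*A)) = 3 - (-1 + A)*1/(2*A)/2 = 3 - (-1 + A)/(4*A))
C(L, J) = J + L
(1028 - 20581) - C(208, E(l)) = (1028 - 20581) - ((¼)*(1 + 11*14)/14 + 208) = -19553 - ((¼)*(1/14)*(1 + 154) + 208) = -19553 - ((¼)*(1/14)*155 + 208) = -19553 - (155/56 + 208) = -19553 - 1*11803/56 = -19553 - 11803/56 = -1106771/56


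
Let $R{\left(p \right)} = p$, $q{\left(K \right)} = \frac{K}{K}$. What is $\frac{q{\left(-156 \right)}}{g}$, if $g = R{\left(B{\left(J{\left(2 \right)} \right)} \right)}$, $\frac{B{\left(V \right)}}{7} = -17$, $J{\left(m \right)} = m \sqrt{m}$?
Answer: $- \frac{1}{119} \approx -0.0084034$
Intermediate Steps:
$q{\left(K \right)} = 1$
$J{\left(m \right)} = m^{\frac{3}{2}}$
$B{\left(V \right)} = -119$ ($B{\left(V \right)} = 7 \left(-17\right) = -119$)
$g = -119$
$\frac{q{\left(-156 \right)}}{g} = 1 \frac{1}{-119} = 1 \left(- \frac{1}{119}\right) = - \frac{1}{119}$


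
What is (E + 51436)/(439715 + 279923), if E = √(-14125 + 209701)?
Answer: 25718/359819 + √48894/359819 ≈ 0.072089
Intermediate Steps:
E = 2*√48894 (E = √195576 = 2*√48894 ≈ 442.24)
(E + 51436)/(439715 + 279923) = (2*√48894 + 51436)/(439715 + 279923) = (51436 + 2*√48894)/719638 = (51436 + 2*√48894)*(1/719638) = 25718/359819 + √48894/359819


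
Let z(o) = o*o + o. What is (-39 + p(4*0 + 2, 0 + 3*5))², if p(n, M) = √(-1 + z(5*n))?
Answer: (39 - √109)² ≈ 815.66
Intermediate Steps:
z(o) = o + o² (z(o) = o² + o = o + o²)
p(n, M) = √(-1 + 5*n*(1 + 5*n)) (p(n, M) = √(-1 + (5*n)*(1 + 5*n)) = √(-1 + 5*n*(1 + 5*n)))
(-39 + p(4*0 + 2, 0 + 3*5))² = (-39 + √(-1 + 5*(4*0 + 2)*(1 + 5*(4*0 + 2))))² = (-39 + √(-1 + 5*(0 + 2)*(1 + 5*(0 + 2))))² = (-39 + √(-1 + 5*2*(1 + 5*2)))² = (-39 + √(-1 + 5*2*(1 + 10)))² = (-39 + √(-1 + 5*2*11))² = (-39 + √(-1 + 110))² = (-39 + √109)²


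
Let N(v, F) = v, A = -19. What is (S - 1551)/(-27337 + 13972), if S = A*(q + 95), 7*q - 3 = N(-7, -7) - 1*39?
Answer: 4535/18711 ≈ 0.24237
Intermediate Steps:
q = -43/7 (q = 3/7 + (-7 - 1*39)/7 = 3/7 + (-7 - 39)/7 = 3/7 + (⅐)*(-46) = 3/7 - 46/7 = -43/7 ≈ -6.1429)
S = -11818/7 (S = -19*(-43/7 + 95) = -19*622/7 = -11818/7 ≈ -1688.3)
(S - 1551)/(-27337 + 13972) = (-11818/7 - 1551)/(-27337 + 13972) = -22675/7/(-13365) = -22675/7*(-1/13365) = 4535/18711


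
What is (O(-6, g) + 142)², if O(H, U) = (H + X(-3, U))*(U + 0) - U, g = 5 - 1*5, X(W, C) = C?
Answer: 20164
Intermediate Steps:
g = 0 (g = 5 - 5 = 0)
O(H, U) = -U + U*(H + U) (O(H, U) = (H + U)*(U + 0) - U = (H + U)*U - U = U*(H + U) - U = -U + U*(H + U))
(O(-6, g) + 142)² = (0*(-1 - 6 + 0) + 142)² = (0*(-7) + 142)² = (0 + 142)² = 142² = 20164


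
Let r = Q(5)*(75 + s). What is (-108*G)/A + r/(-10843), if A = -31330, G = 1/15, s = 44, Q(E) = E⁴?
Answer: -832175243/121325425 ≈ -6.8590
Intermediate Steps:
G = 1/15 ≈ 0.066667
r = 74375 (r = 5⁴*(75 + 44) = 625*119 = 74375)
(-108*G)/A + r/(-10843) = -108*1/15/(-31330) + 74375/(-10843) = -36/5*(-1/31330) + 74375*(-1/10843) = 18/78325 - 10625/1549 = -832175243/121325425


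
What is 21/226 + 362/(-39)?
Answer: -80993/8814 ≈ -9.1891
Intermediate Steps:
21/226 + 362/(-39) = 21*(1/226) + 362*(-1/39) = 21/226 - 362/39 = -80993/8814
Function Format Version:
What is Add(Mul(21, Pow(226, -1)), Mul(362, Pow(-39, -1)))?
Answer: Rational(-80993, 8814) ≈ -9.1891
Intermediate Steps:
Add(Mul(21, Pow(226, -1)), Mul(362, Pow(-39, -1))) = Add(Mul(21, Rational(1, 226)), Mul(362, Rational(-1, 39))) = Add(Rational(21, 226), Rational(-362, 39)) = Rational(-80993, 8814)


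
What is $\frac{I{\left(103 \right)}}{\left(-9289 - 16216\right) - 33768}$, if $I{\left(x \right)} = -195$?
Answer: $\frac{195}{59273} \approx 0.0032899$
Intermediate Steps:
$\frac{I{\left(103 \right)}}{\left(-9289 - 16216\right) - 33768} = - \frac{195}{\left(-9289 - 16216\right) - 33768} = - \frac{195}{-25505 - 33768} = - \frac{195}{-59273} = \left(-195\right) \left(- \frac{1}{59273}\right) = \frac{195}{59273}$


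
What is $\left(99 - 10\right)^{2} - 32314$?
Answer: $-24393$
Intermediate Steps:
$\left(99 - 10\right)^{2} - 32314 = 89^{2} - 32314 = 7921 - 32314 = -24393$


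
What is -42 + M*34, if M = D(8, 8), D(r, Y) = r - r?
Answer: -42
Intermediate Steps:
D(r, Y) = 0
M = 0
-42 + M*34 = -42 + 0*34 = -42 + 0 = -42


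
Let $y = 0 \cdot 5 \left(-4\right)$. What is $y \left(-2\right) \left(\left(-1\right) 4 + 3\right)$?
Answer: $0$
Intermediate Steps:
$y = 0$ ($y = 0 \left(-4\right) = 0$)
$y \left(-2\right) \left(\left(-1\right) 4 + 3\right) = 0 \left(-2\right) \left(\left(-1\right) 4 + 3\right) = 0 \left(-4 + 3\right) = 0 \left(-1\right) = 0$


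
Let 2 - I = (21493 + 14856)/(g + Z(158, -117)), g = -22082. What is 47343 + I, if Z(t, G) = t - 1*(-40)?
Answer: 1036134329/21884 ≈ 47347.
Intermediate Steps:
Z(t, G) = 40 + t (Z(t, G) = t + 40 = 40 + t)
I = 80117/21884 (I = 2 - (21493 + 14856)/(-22082 + (40 + 158)) = 2 - 36349/(-22082 + 198) = 2 - 36349/(-21884) = 2 - 36349*(-1)/21884 = 2 - 1*(-36349/21884) = 2 + 36349/21884 = 80117/21884 ≈ 3.6610)
47343 + I = 47343 + 80117/21884 = 1036134329/21884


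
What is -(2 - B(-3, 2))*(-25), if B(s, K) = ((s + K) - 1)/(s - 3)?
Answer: 125/3 ≈ 41.667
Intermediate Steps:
B(s, K) = (-1 + K + s)/(-3 + s) (B(s, K) = ((K + s) - 1)/(-3 + s) = (-1 + K + s)/(-3 + s))
-(2 - B(-3, 2))*(-25) = -(2 - (-1 + 2 - 3)/(-3 - 3))*(-25) = -(2 - (-2)/(-6))*(-25) = -(2 - (-1)*(-2)/6)*(-25) = -(2 - 1*⅓)*(-25) = -(2 - ⅓)*(-25) = -1*5/3*(-25) = -5/3*(-25) = 125/3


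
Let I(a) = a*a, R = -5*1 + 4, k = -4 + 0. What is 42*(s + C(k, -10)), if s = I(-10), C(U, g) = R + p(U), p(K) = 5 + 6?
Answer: 4620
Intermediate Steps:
k = -4
R = -1 (R = -5 + 4 = -1)
p(K) = 11
I(a) = a**2
C(U, g) = 10 (C(U, g) = -1 + 11 = 10)
s = 100 (s = (-10)**2 = 100)
42*(s + C(k, -10)) = 42*(100 + 10) = 42*110 = 4620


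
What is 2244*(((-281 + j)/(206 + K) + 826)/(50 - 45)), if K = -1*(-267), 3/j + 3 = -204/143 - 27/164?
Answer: 571707270276/1543313 ≈ 3.7044e+5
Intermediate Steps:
j = -23452/35891 (j = 3/(-3 + (-204/143 - 27/164)) = 3/(-3 - 37317/23452) = 3/(-107673/23452) = 3*(-23452/107673) = -23452/35891 ≈ -0.65342)
K = 267
2244*(((-281 + j)/(206 + K) + 826)/(50 - 45)) = 2244*(((-281 - 23452/35891)/(206 + 267) + 826)/(50 - 45)) = 2244*((-10108823/35891/473 + 826)/5) = 2244*((-10108823/35891*1/473 + 826)*(⅕)) = 2244*((-10108823/16976443 + 826)*(⅕)) = 2244*((14012433095/16976443)*(⅕)) = 2244*(2802486619/16976443) = 571707270276/1543313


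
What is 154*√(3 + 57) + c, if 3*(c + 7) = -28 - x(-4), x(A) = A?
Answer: -15 + 308*√15 ≈ 1177.9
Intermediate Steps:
c = -15 (c = -7 + (-28 - 1*(-4))/3 = -7 + (-28 + 4)/3 = -7 + (⅓)*(-24) = -7 - 8 = -15)
154*√(3 + 57) + c = 154*√(3 + 57) - 15 = 154*√60 - 15 = 154*(2*√15) - 15 = 308*√15 - 15 = -15 + 308*√15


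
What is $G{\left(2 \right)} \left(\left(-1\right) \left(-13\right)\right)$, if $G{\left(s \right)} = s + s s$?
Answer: $78$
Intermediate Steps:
$G{\left(s \right)} = s + s^{2}$
$G{\left(2 \right)} \left(\left(-1\right) \left(-13\right)\right) = 2 \left(1 + 2\right) \left(\left(-1\right) \left(-13\right)\right) = 2 \cdot 3 \cdot 13 = 6 \cdot 13 = 78$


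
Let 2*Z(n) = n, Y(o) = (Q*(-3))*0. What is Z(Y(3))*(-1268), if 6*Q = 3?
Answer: 0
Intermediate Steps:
Q = ½ (Q = (⅙)*3 = ½ ≈ 0.50000)
Y(o) = 0 (Y(o) = ((½)*(-3))*0 = -3/2*0 = 0)
Z(n) = n/2
Z(Y(3))*(-1268) = ((½)*0)*(-1268) = 0*(-1268) = 0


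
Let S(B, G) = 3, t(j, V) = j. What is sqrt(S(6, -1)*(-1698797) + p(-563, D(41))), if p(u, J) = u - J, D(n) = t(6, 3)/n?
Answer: 4*I*sqrt(535498745)/41 ≈ 2257.6*I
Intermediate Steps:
D(n) = 6/n
sqrt(S(6, -1)*(-1698797) + p(-563, D(41))) = sqrt(3*(-1698797) + (-563 - 6/41)) = sqrt(-5096391 + (-563 - 6/41)) = sqrt(-5096391 - 23089/41) = sqrt(-208975120/41) = 4*I*sqrt(535498745)/41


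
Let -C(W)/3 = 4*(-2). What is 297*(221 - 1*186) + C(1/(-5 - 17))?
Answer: 10419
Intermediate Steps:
C(W) = 24 (C(W) = -12*(-2) = -3*(-8) = 24)
297*(221 - 1*186) + C(1/(-5 - 17)) = 297*(221 - 1*186) + 24 = 297*(221 - 186) + 24 = 297*35 + 24 = 10395 + 24 = 10419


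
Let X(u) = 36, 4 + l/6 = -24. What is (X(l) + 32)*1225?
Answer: 83300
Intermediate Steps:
l = -168 (l = -24 + 6*(-24) = -24 - 144 = -168)
(X(l) + 32)*1225 = (36 + 32)*1225 = 68*1225 = 83300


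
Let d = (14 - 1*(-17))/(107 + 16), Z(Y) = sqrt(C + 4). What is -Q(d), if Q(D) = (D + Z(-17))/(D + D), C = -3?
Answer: -77/31 ≈ -2.4839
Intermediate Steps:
Z(Y) = 1 (Z(Y) = sqrt(-3 + 4) = sqrt(1) = 1)
d = 31/123 (d = (14 + 17)/123 = 31*(1/123) = 31/123 ≈ 0.25203)
Q(D) = (1 + D)/(2*D) (Q(D) = (D + 1)/(D + D) = (1 + D)/((2*D)) = (1 + D)*(1/(2*D)) = (1 + D)/(2*D))
-Q(d) = -(1 + 31/123)/(2*31/123) = -123*154/(2*31*123) = -1*77/31 = -77/31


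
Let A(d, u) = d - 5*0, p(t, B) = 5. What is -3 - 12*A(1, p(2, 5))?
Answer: -15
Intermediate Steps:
A(d, u) = d (A(d, u) = d + 0 = d)
-3 - 12*A(1, p(2, 5)) = -3 - 12*1 = -3 - 12 = -15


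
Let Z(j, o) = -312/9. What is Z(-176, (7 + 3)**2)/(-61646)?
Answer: 4/7113 ≈ 0.00056235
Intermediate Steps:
Z(j, o) = -104/3 (Z(j, o) = -312*1/9 = -104/3)
Z(-176, (7 + 3)**2)/(-61646) = -104/3/(-61646) = -104/3*(-1/61646) = 4/7113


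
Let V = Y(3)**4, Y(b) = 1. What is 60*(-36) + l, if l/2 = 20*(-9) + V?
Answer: -2518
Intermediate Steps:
V = 1 (V = 1**4 = 1)
l = -358 (l = 2*(20*(-9) + 1) = 2*(-180 + 1) = 2*(-179) = -358)
60*(-36) + l = 60*(-36) - 358 = -2160 - 358 = -2518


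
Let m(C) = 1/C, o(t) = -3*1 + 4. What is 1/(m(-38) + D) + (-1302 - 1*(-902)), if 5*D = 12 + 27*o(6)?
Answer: -590610/1477 ≈ -399.87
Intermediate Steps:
o(t) = 1 (o(t) = -3 + 4 = 1)
D = 39/5 (D = (12 + 27*1)/5 = (12 + 27)/5 = (⅕)*39 = 39/5 ≈ 7.8000)
1/(m(-38) + D) + (-1302 - 1*(-902)) = 1/(1/(-38) + 39/5) + (-1302 - 1*(-902)) = 1/(-1/38 + 39/5) + (-1302 + 902) = 1/(1477/190) - 400 = 190/1477 - 400 = -590610/1477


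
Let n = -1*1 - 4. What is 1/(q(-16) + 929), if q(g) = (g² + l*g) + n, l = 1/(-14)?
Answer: 7/8268 ≈ 0.00084664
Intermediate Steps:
l = -1/14 ≈ -0.071429
n = -5 (n = -1 - 4 = -5)
q(g) = -5 + g² - g/14 (q(g) = (g² - g/14) - 5 = -5 + g² - g/14)
1/(q(-16) + 929) = 1/((-5 + (-16)² - 1/14*(-16)) + 929) = 1/((-5 + 256 + 8/7) + 929) = 1/(1765/7 + 929) = 1/(8268/7) = 7/8268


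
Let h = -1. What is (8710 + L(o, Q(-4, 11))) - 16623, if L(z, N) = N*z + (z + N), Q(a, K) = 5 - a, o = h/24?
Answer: -94853/12 ≈ -7904.4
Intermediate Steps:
o = -1/24 ≈ -0.041667
L(z, N) = N + z + N*z (L(z, N) = N*z + (N + z) = N + z + N*z)
(8710 + L(o, Q(-4, 11))) - 16623 = (8710 + ((5 - 1*(-4)) - 1/24 + (5 - 1*(-4))*(-1/24))) - 16623 = (8710 + ((5 + 4) - 1/24 + (5 + 4)*(-1/24))) - 16623 = (8710 + (9 - 1/24 + 9*(-1/24))) - 16623 = (8710 + (9 - 1/24 - 3/8)) - 16623 = (8710 + 103/12) - 16623 = 104623/12 - 16623 = -94853/12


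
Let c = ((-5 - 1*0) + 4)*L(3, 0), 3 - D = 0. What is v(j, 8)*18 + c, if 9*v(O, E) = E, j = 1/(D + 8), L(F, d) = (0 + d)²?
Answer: 16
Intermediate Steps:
D = 3 (D = 3 - 1*0 = 3 + 0 = 3)
L(F, d) = d²
j = 1/11 (j = 1/(3 + 8) = 1/11 ≈ 0.090909)
v(O, E) = E/9
c = 0 (c = ((-5 - 1*0) + 4)*0² = ((-5 + 0) + 4)*0 = (-5 + 4)*0 = -1*0 = 0)
v(j, 8)*18 + c = ((⅑)*8)*18 + 0 = (8/9)*18 + 0 = 16 + 0 = 16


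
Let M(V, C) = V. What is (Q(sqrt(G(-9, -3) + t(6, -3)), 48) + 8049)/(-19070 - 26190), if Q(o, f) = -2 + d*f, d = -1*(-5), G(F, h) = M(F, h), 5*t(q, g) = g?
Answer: -8287/45260 ≈ -0.18310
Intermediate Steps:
t(q, g) = g/5
G(F, h) = F
d = 5
Q(o, f) = -2 + 5*f
(Q(sqrt(G(-9, -3) + t(6, -3)), 48) + 8049)/(-19070 - 26190) = ((-2 + 5*48) + 8049)/(-19070 - 26190) = ((-2 + 240) + 8049)/(-45260) = (238 + 8049)*(-1/45260) = 8287*(-1/45260) = -8287/45260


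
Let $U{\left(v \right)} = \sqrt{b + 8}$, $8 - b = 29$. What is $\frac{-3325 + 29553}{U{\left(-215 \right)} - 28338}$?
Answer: $- \frac{743249064}{803042257} - \frac{26228 i \sqrt{13}}{803042257} \approx -0.92554 - 0.00011776 i$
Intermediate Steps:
$b = -21$ ($b = 8 - 29 = -21$)
$U{\left(v \right)} = i \sqrt{13}$ ($U{\left(v \right)} = \sqrt{-21 + 8} = \sqrt{-13} = i \sqrt{13}$)
$\frac{-3325 + 29553}{U{\left(-215 \right)} - 28338} = \frac{-3325 + 29553}{i \sqrt{13} - 28338} = \frac{26228}{-28338 + i \sqrt{13}}$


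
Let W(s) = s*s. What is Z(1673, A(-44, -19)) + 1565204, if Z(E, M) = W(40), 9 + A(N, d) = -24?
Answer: 1566804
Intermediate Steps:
A(N, d) = -33 (A(N, d) = -9 - 24 = -33)
W(s) = s**2
Z(E, M) = 1600 (Z(E, M) = 40**2 = 1600)
Z(1673, A(-44, -19)) + 1565204 = 1600 + 1565204 = 1566804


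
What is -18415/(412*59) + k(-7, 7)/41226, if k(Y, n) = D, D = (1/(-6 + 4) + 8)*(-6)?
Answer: -126711775/167020268 ≈ -0.75866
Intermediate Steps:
D = -45 (D = (1/(-2) + 8)*(-6) = (-½ + 8)*(-6) = (15/2)*(-6) = -45)
k(Y, n) = -45
-18415/(412*59) + k(-7, 7)/41226 = -18415/(412*59) - 45/41226 = -18415/24308 - 45*1/41226 = -18415*1/24308 - 15/13742 = -18415/24308 - 15/13742 = -126711775/167020268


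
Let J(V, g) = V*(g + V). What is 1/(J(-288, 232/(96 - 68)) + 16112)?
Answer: 7/676688 ≈ 1.0345e-5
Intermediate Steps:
J(V, g) = V*(V + g)
1/(J(-288, 232/(96 - 68)) + 16112) = 1/(-288*(-288 + 232/(96 - 68)) + 16112) = 1/(-288*(-288 + 232/28) + 16112) = 1/(-288*(-288 + 232*(1/28)) + 16112) = 1/(-288*(-288 + 58/7) + 16112) = 1/(-288*(-1958/7) + 16112) = 1/(563904/7 + 16112) = 1/(676688/7) = 7/676688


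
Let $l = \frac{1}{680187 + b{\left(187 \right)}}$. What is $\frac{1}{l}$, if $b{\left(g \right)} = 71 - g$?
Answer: $680071$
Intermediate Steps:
$l = \frac{1}{680071}$ ($l = \frac{1}{680187 + \left(71 - 187\right)} = \frac{1}{680187 - 116} = \frac{1}{680071} \approx 1.4704 \cdot 10^{-6}$)
$\frac{1}{l} = \frac{1}{\frac{1}{680071}} = 680071$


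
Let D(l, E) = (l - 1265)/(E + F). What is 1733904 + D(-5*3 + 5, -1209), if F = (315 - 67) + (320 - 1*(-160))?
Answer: 834009099/481 ≈ 1.7339e+6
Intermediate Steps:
F = 728 (F = 248 + (320 + 160) = 248 + 480 = 728)
D(l, E) = (-1265 + l)/(728 + E) (D(l, E) = (l - 1265)/(E + 728) = (-1265 + l)/(728 + E))
1733904 + D(-5*3 + 5, -1209) = 1733904 + (-1265 + (-5*3 + 5))/(728 - 1209) = 1733904 + (-1265 + (-15 + 5))/(-481) = 1733904 - (-1265 - 10)/481 = 1733904 - 1/481*(-1275) = 1733904 + 1275/481 = 834009099/481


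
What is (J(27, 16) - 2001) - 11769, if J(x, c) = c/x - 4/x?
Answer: -123926/9 ≈ -13770.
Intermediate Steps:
J(x, c) = -4/x + c/x
(J(27, 16) - 2001) - 11769 = ((-4 + 16)/27 - 2001) - 11769 = ((1/27)*12 - 2001) - 11769 = (4/9 - 2001) - 11769 = -18005/9 - 11769 = -123926/9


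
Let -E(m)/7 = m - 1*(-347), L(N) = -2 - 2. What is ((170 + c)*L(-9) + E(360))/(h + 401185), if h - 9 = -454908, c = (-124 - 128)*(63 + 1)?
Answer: -58883/53714 ≈ -1.0962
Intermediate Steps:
L(N) = -4
c = -16128 (c = -252*64 = -16128)
h = -454899 (h = 9 - 454908 = -454899)
E(m) = -2429 - 7*m (E(m) = -7*(m - 1*(-347)) = -7*(m + 347) = -7*(347 + m) = -2429 - 7*m)
((170 + c)*L(-9) + E(360))/(h + 401185) = ((170 - 16128)*(-4) + (-2429 - 7*360))/(-454899 + 401185) = (-15958*(-4) + (-2429 - 2520))/(-53714) = (63832 - 4949)*(-1/53714) = 58883*(-1/53714) = -58883/53714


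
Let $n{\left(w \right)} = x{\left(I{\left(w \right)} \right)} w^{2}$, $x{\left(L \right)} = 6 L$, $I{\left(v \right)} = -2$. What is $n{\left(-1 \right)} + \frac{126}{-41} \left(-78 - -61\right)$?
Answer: $\frac{1650}{41} \approx 40.244$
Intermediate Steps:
$n{\left(w \right)} = - 12 w^{2}$ ($n{\left(w \right)} = 6 \left(-2\right) w^{2} = - 12 w^{2}$)
$n{\left(-1 \right)} + \frac{126}{-41} \left(-78 - -61\right) = - 12 \left(-1\right)^{2} + \frac{126}{-41} \left(-78 - -61\right) = \left(-12\right) 1 + 126 \left(- \frac{1}{41}\right) \left(-78 + 61\right) = -12 - - \frac{2142}{41} = -12 + \frac{2142}{41} = \frac{1650}{41}$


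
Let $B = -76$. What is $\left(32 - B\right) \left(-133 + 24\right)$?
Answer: $-11772$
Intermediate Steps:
$\left(32 - B\right) \left(-133 + 24\right) = \left(32 - -76\right) \left(-133 + 24\right) = \left(32 + 76\right) \left(-109\right) = 108 \left(-109\right) = -11772$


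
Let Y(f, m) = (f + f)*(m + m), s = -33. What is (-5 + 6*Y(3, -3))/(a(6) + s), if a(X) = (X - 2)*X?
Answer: 221/9 ≈ 24.556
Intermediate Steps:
Y(f, m) = 4*f*m (Y(f, m) = (2*f)*(2*m) = 4*f*m)
a(X) = X*(-2 + X) (a(X) = (-2 + X)*X = X*(-2 + X))
(-5 + 6*Y(3, -3))/(a(6) + s) = (-5 + 6*(4*3*(-3)))/(6*(-2 + 6) - 33) = (-5 + 6*(-36))/(6*4 - 33) = (-5 - 216)/(24 - 33) = -221/(-9) = -221*(-⅑) = 221/9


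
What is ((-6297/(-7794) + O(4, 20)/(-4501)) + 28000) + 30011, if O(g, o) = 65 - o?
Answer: 678366644267/11693598 ≈ 58012.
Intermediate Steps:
((-6297/(-7794) + O(4, 20)/(-4501)) + 28000) + 30011 = ((-6297/(-7794) + (65 - 1*20)/(-4501)) + 28000) + 30011 = ((-6297*(-1/7794) + (65 - 20)*(-1/4501)) + 28000) + 30011 = ((2099/2598 + 45*(-1/4501)) + 28000) + 30011 = ((2099/2598 - 45/4501) + 28000) + 30011 = (9330689/11693598 + 28000) + 30011 = 327430074689/11693598 + 30011 = 678366644267/11693598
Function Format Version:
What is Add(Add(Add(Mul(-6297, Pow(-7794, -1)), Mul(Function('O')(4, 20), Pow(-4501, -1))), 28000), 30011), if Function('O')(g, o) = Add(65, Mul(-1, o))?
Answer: Rational(678366644267, 11693598) ≈ 58012.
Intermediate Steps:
Add(Add(Add(Mul(-6297, Pow(-7794, -1)), Mul(Function('O')(4, 20), Pow(-4501, -1))), 28000), 30011) = Add(Add(Add(Mul(-6297, Pow(-7794, -1)), Mul(Add(65, Mul(-1, 20)), Pow(-4501, -1))), 28000), 30011) = Add(Add(Add(Mul(-6297, Rational(-1, 7794)), Mul(Add(65, -20), Rational(-1, 4501))), 28000), 30011) = Add(Add(Add(Rational(2099, 2598), Mul(45, Rational(-1, 4501))), 28000), 30011) = Add(Add(Add(Rational(2099, 2598), Rational(-45, 4501)), 28000), 30011) = Add(Add(Rational(9330689, 11693598), 28000), 30011) = Add(Rational(327430074689, 11693598), 30011) = Rational(678366644267, 11693598)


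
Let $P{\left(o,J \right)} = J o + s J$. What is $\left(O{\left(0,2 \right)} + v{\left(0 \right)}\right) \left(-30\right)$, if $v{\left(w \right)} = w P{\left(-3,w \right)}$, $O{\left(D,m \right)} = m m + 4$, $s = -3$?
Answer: $-240$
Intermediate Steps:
$P{\left(o,J \right)} = - 3 J + J o$ ($P{\left(o,J \right)} = J o - 3 J = - 3 J + J o$)
$O{\left(D,m \right)} = 4 + m^{2}$ ($O{\left(D,m \right)} = m^{2} + 4 = 4 + m^{2}$)
$v{\left(w \right)} = - 6 w^{2}$ ($v{\left(w \right)} = w w \left(-3 - 3\right) = w w \left(-6\right) = w \left(- 6 w\right) = - 6 w^{2}$)
$\left(O{\left(0,2 \right)} + v{\left(0 \right)}\right) \left(-30\right) = \left(\left(4 + 2^{2}\right) - 6 \cdot 0^{2}\right) \left(-30\right) = \left(\left(4 + 4\right) - 0\right) \left(-30\right) = \left(8 + 0\right) \left(-30\right) = 8 \left(-30\right) = -240$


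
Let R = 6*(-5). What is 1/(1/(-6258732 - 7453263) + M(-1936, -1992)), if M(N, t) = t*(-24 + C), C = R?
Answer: 13711995/1474971878159 ≈ 9.2964e-6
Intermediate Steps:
R = -30
C = -30
M(N, t) = -54*t (M(N, t) = t*(-24 - 30) = t*(-54) = -54*t)
1/(1/(-6258732 - 7453263) + M(-1936, -1992)) = 1/(1/(-6258732 - 7453263) - 54*(-1992)) = 1/(1/(-13711995) + 107568) = 1/(-1/13711995 + 107568) = 1/(1474971878159/13711995) = 13711995/1474971878159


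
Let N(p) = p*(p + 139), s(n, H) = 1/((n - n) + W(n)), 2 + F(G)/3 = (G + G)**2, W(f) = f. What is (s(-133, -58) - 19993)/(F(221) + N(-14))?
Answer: -1329535/38858344 ≈ -0.034215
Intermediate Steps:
F(G) = -6 + 12*G**2 (F(G) = -6 + 3*(G + G)**2 = -6 + 3*(2*G)**2 = -6 + 3*(4*G**2) = -6 + 12*G**2)
s(n, H) = 1/n (s(n, H) = 1/((n - n) + n) = 1/(0 + n) = 1/n)
N(p) = p*(139 + p)
(s(-133, -58) - 19993)/(F(221) + N(-14)) = (1/(-133) - 19993)/((-6 + 12*221**2) - 14*(139 - 14)) = (-1/133 - 19993)/((-6 + 12*48841) - 14*125) = -2659070/(133*((-6 + 586092) - 1750)) = -2659070/(133*(586086 - 1750)) = -2659070/133/584336 = -2659070/133*1/584336 = -1329535/38858344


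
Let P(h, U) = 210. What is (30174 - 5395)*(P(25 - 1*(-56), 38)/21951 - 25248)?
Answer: -4577661210334/7317 ≈ -6.2562e+8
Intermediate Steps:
(30174 - 5395)*(P(25 - 1*(-56), 38)/21951 - 25248) = (30174 - 5395)*(210/21951 - 25248) = 24779*(210*(1/21951) - 25248) = 24779*(70/7317 - 25248) = 24779*(-184739546/7317) = -4577661210334/7317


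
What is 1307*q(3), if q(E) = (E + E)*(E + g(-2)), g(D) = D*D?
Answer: 54894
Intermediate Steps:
g(D) = D²
q(E) = 2*E*(4 + E) (q(E) = (E + E)*(E + (-2)²) = (2*E)*(E + 4) = (2*E)*(4 + E) = 2*E*(4 + E))
1307*q(3) = 1307*(2*3*(4 + 3)) = 1307*(2*3*7) = 1307*42 = 54894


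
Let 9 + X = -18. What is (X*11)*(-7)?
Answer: 2079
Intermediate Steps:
X = -27 (X = -9 - 18 = -27)
(X*11)*(-7) = -27*11*(-7) = -297*(-7) = 2079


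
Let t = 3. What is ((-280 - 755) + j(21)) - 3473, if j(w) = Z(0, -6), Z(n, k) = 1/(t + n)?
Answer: -13523/3 ≈ -4507.7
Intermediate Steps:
Z(n, k) = 1/(3 + n)
j(w) = ⅓ (j(w) = 1/(3 + 0) = 1/3 = ⅓)
((-280 - 755) + j(21)) - 3473 = ((-280 - 755) + ⅓) - 3473 = (-1035 + ⅓) - 3473 = -3104/3 - 3473 = -13523/3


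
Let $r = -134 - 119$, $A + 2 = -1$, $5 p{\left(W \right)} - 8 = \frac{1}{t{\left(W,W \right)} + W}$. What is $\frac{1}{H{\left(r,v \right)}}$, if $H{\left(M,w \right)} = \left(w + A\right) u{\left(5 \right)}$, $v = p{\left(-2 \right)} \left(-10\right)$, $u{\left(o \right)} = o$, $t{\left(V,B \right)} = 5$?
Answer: $- \frac{3}{295} \approx -0.010169$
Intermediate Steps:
$p{\left(W \right)} = \frac{8}{5} + \frac{1}{5 \left(5 + W\right)}$
$A = -3$ ($A = -2 - 1 = -3$)
$v = - \frac{50}{3}$ ($v = \frac{41 + 8 \left(-2\right)}{5 \left(5 - 2\right)} \left(-10\right) = \frac{41 - 16}{5 \cdot 3} \left(-10\right) = \frac{1}{5} \cdot \frac{1}{3} \cdot 25 \left(-10\right) = \frac{5}{3} \left(-10\right) = - \frac{50}{3} \approx -16.667$)
$r = -253$
$H{\left(M,w \right)} = -15 + 5 w$ ($H{\left(M,w \right)} = \left(w - 3\right) 5 = \left(-3 + w\right) 5 = -15 + 5 w$)
$\frac{1}{H{\left(r,v \right)}} = \frac{1}{-15 + 5 \left(- \frac{50}{3}\right)} = \frac{1}{-15 - \frac{250}{3}} = \frac{1}{- \frac{295}{3}} = - \frac{3}{295}$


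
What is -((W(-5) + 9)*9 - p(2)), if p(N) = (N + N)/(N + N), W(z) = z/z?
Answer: -89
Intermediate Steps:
W(z) = 1
p(N) = 1 (p(N) = (2*N)/((2*N)) = (2*N)*(1/(2*N)) = 1)
-((W(-5) + 9)*9 - p(2)) = -((1 + 9)*9 - 1*1) = -(10*9 - 1) = -(90 - 1) = -1*89 = -89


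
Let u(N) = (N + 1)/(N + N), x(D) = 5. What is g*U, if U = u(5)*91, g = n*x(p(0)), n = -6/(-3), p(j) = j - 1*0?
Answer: 546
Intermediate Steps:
p(j) = j (p(j) = j + 0 = j)
u(N) = (1 + N)/(2*N) (u(N) = (1 + N)/((2*N)) = (1 + N)*(1/(2*N)) = (1 + N)/(2*N))
n = 2 (n = -6*(-⅓) = 2)
g = 10 (g = 2*5 = 10)
U = 273/5 (U = ((½)*(1 + 5)/5)*91 = ((½)*(⅕)*6)*91 = (⅗)*91 = 273/5 ≈ 54.600)
g*U = 10*(273/5) = 546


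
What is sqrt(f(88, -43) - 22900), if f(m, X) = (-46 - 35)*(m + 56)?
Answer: 2*I*sqrt(8641) ≈ 185.91*I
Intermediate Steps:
f(m, X) = -4536 - 81*m (f(m, X) = -81*(56 + m) = -4536 - 81*m)
sqrt(f(88, -43) - 22900) = sqrt((-4536 - 81*88) - 22900) = sqrt((-4536 - 7128) - 22900) = sqrt(-11664 - 22900) = sqrt(-34564) = 2*I*sqrt(8641)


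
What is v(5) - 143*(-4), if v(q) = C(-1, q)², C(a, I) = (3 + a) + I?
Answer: 621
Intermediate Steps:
C(a, I) = 3 + I + a
v(q) = (2 + q)² (v(q) = (3 + q - 1)² = (2 + q)²)
v(5) - 143*(-4) = (2 + 5)² - 143*(-4) = 7² + 572 = 49 + 572 = 621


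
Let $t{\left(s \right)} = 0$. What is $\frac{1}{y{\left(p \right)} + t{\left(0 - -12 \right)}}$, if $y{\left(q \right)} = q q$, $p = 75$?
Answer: $\frac{1}{5625} \approx 0.00017778$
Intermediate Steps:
$y{\left(q \right)} = q^{2}$
$\frac{1}{y{\left(p \right)} + t{\left(0 - -12 \right)}} = \frac{1}{75^{2} + 0} = \frac{1}{5625 + 0} = \frac{1}{5625}$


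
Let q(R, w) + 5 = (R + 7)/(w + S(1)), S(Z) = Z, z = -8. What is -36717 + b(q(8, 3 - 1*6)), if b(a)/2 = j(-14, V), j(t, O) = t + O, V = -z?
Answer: -36729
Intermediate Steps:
V = 8 (V = -1*(-8) = 8)
q(R, w) = -5 + (7 + R)/(1 + w) (q(R, w) = -5 + (R + 7)/(w + 1) = -5 + (7 + R)/(1 + w))
j(t, O) = O + t
b(a) = -12 (b(a) = 2*(8 - 14) = 2*(-6) = -12)
-36717 + b(q(8, 3 - 1*6)) = -36717 - 12 = -36729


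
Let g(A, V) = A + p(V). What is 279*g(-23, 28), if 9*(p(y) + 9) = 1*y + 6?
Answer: -7874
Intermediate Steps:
p(y) = -25/3 + y/9 (p(y) = -9 + (1*y + 6)/9 = -9 + (y + 6)/9 = -9 + (6 + y)/9 = -9 + (⅔ + y/9) = -25/3 + y/9)
g(A, V) = -25/3 + A + V/9 (g(A, V) = A + (-25/3 + V/9) = -25/3 + A + V/9)
279*g(-23, 28) = 279*(-25/3 - 23 + (⅑)*28) = 279*(-25/3 - 23 + 28/9) = 279*(-254/9) = -7874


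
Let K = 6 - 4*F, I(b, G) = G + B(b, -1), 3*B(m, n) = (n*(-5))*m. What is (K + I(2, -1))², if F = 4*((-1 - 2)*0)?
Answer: 625/9 ≈ 69.444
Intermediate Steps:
B(m, n) = -5*m*n/3 (B(m, n) = ((n*(-5))*m)/3 = ((-5*n)*m)/3 = (-5*m*n)/3 = -5*m*n/3)
I(b, G) = G + 5*b/3 (I(b, G) = G - 5/3*b*(-1) = G + 5*b/3)
F = 0 (F = 4*(-3*0) = 4*0 = 0)
K = 6 (K = 6 - 4*0 = 6 + 0 = 6)
(K + I(2, -1))² = (6 + (-1 + (5/3)*2))² = (6 + (-1 + 10/3))² = (6 + 7/3)² = (25/3)² = 625/9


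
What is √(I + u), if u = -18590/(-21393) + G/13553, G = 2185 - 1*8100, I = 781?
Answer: 16*√28511710769191274/96646443 ≈ 27.954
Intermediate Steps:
G = -5915 (G = 2185 - 8100 = -5915)
u = 125410675/289939329 (u = -18590/(-21393) - 5915/13553 = -18590*(-1/21393) - 5915*1/13553 = 18590/21393 - 5915/13553 = 125410675/289939329 ≈ 0.43254)
√(I + u) = √(781 + 125410675/289939329) = √(226568026624/289939329) = 16*√28511710769191274/96646443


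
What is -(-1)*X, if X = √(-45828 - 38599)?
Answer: 7*I*√1723 ≈ 290.56*I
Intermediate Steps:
X = 7*I*√1723 (X = √(-84427) = 7*I*√1723 ≈ 290.56*I)
-(-1)*X = -(-1)*7*I*√1723 = -(-7)*I*√1723 = 7*I*√1723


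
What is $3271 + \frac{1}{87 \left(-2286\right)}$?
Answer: $\frac{650543021}{198882} \approx 3271.0$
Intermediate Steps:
$3271 + \frac{1}{87 \left(-2286\right)} = 3271 + \frac{1}{87} \left(- \frac{1}{2286}\right) = 3271 - \frac{1}{198882} = \frac{650543021}{198882}$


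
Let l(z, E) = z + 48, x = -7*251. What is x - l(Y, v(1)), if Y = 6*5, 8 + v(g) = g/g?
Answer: -1835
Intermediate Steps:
x = -1757
v(g) = -7 (v(g) = -8 + g/g = -8 + 1 = -7)
Y = 30
l(z, E) = 48 + z
x - l(Y, v(1)) = -1757 - (48 + 30) = -1757 - 1*78 = -1757 - 78 = -1835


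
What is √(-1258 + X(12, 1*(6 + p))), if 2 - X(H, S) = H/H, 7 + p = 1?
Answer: I*√1257 ≈ 35.454*I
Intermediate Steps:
p = -6 (p = -7 + 1 = -6)
X(H, S) = 1 (X(H, S) = 2 - H/H = 2 - 1*1 = 2 - 1 = 1)
√(-1258 + X(12, 1*(6 + p))) = √(-1258 + 1) = √(-1257) = I*√1257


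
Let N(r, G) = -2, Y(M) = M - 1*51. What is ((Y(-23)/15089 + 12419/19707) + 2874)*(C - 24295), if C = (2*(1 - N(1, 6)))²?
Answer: -20736483468658825/297358923 ≈ -6.9736e+7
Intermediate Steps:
Y(M) = -51 + M (Y(M) = M - 51 = -51 + M)
C = 36 (C = (2*(1 - 1*(-2)))² = (2*(1 + 2))² = (2*3)² = 6² = 36)
((Y(-23)/15089 + 12419/19707) + 2874)*(C - 24295) = (((-51 - 23)/15089 + 12419/19707) + 2874)*(36 - 24295) = ((-74*1/15089 + 12419*(1/19707)) + 2874)*(-24259) = ((-74/15089 + 12419/19707) + 2874)*(-24259) = (185931973/297358923 + 2874)*(-24259) = (854795476675/297358923)*(-24259) = -20736483468658825/297358923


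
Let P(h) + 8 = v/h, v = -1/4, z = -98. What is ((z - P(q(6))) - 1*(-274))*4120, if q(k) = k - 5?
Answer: 759110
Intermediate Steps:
q(k) = -5 + k
v = -¼ (v = -1*¼ = -¼ ≈ -0.25000)
P(h) = -8 - 1/(4*h)
((z - P(q(6))) - 1*(-274))*4120 = ((-98 - (-8 - 1/(4*(-5 + 6)))) - 1*(-274))*4120 = ((-98 - (-8 - ¼/1)) + 274)*4120 = ((-98 - (-8 - ¼*1)) + 274)*4120 = ((-98 - (-8 - ¼)) + 274)*4120 = ((-98 - 1*(-33/4)) + 274)*4120 = ((-98 + 33/4) + 274)*4120 = (-359/4 + 274)*4120 = (737/4)*4120 = 759110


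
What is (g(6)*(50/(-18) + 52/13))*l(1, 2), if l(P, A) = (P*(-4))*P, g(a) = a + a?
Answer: -176/3 ≈ -58.667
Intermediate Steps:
g(a) = 2*a
l(P, A) = -4*P² (l(P, A) = (-4*P)*P = -4*P²)
(g(6)*(50/(-18) + 52/13))*l(1, 2) = ((2*6)*(50/(-18) + 52/13))*(-4*1²) = (12*(50*(-1/18) + 52*(1/13)))*(-4*1) = (12*(-25/9 + 4))*(-4) = (12*(11/9))*(-4) = (44/3)*(-4) = -176/3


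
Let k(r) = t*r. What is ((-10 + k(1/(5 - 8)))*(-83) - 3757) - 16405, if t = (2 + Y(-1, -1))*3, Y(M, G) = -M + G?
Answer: -19166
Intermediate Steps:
Y(M, G) = G - M
t = 6 (t = (2 + (-1 - 1*(-1)))*3 = (2 + (-1 + 1))*3 = (2 + 0)*3 = 2*3 = 6)
k(r) = 6*r
((-10 + k(1/(5 - 8)))*(-83) - 3757) - 16405 = ((-10 + 6/(5 - 8))*(-83) - 3757) - 16405 = ((-10 + 6/(-3))*(-83) - 3757) - 16405 = ((-10 + 6*(-1/3))*(-83) - 3757) - 16405 = ((-10 - 2)*(-83) - 3757) - 16405 = (-12*(-83) - 3757) - 16405 = (996 - 3757) - 16405 = -2761 - 16405 = -19166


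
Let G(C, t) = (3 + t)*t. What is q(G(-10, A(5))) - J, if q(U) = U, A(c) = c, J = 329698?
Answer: -329658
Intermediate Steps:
G(C, t) = t*(3 + t)
q(G(-10, A(5))) - J = 5*(3 + 5) - 1*329698 = 5*8 - 329698 = 40 - 329698 = -329658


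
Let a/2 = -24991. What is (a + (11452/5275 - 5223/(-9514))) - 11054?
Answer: -3063037552947/50186350 ≈ -61033.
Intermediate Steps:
a = -49982 (a = 2*(-24991) = -49982)
(a + (11452/5275 - 5223/(-9514))) - 11054 = (-49982 + (11452/5275 - 5223/(-9514))) - 11054 = (-49982 + (11452*(1/5275) - 5223*(-1/9514))) - 11054 = (-49982 + (11452/5275 + 5223/9514)) - 11054 = (-49982 + 136505653/50186350) - 11054 = -2508277640047/50186350 - 11054 = -3063037552947/50186350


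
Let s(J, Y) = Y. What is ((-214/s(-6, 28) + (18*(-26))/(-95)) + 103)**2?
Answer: 17789424129/1768900 ≈ 10057.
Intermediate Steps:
((-214/s(-6, 28) + (18*(-26))/(-95)) + 103)**2 = ((-214/28 + (18*(-26))/(-95)) + 103)**2 = ((-214*1/28 - 468*(-1/95)) + 103)**2 = ((-107/14 + 468/95) + 103)**2 = (-3613/1330 + 103)**2 = (133377/1330)**2 = 17789424129/1768900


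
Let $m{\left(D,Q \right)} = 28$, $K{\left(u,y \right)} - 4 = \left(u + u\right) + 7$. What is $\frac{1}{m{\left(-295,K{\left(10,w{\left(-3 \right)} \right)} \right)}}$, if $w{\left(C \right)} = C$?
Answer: $\frac{1}{28} \approx 0.035714$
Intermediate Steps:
$K{\left(u,y \right)} = 11 + 2 u$ ($K{\left(u,y \right)} = 4 + \left(\left(u + u\right) + 7\right) = 4 + \left(2 u + 7\right) = 4 + \left(7 + 2 u\right) = 11 + 2 u$)
$\frac{1}{m{\left(-295,K{\left(10,w{\left(-3 \right)} \right)} \right)}} = \frac{1}{28}$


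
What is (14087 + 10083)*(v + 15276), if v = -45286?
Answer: -725341700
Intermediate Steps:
(14087 + 10083)*(v + 15276) = (14087 + 10083)*(-45286 + 15276) = 24170*(-30010) = -725341700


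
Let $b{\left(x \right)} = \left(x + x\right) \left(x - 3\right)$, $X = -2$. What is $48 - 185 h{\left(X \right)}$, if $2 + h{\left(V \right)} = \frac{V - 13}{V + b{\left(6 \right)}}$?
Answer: $\frac{16987}{34} \approx 499.62$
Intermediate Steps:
$b{\left(x \right)} = 2 x \left(-3 + x\right)$
$h{\left(V \right)} = -2 + \frac{-13 + V}{36 + V}$ ($h{\left(V \right)} = -2 + \frac{V - 13}{V + 2 \cdot 6 \left(-3 + 6\right)} = -2 + \frac{-13 + V}{V + 2 \cdot 6 \cdot 3} = -2 + \frac{-13 + V}{V + 36} = -2 + \frac{-13 + V}{36 + V}$)
$48 - 185 h{\left(X \right)} = 48 - 185 \frac{-85 - -2}{36 - 2} = 48 - 185 \frac{-85 + 2}{34} = 48 - 185 \cdot \frac{1}{34} \left(-83\right) = 48 - - \frac{15355}{34} = 48 + \frac{15355}{34} = \frac{16987}{34}$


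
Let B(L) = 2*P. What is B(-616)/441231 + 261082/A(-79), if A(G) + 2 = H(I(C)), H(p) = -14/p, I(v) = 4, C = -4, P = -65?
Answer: -230394945314/4853541 ≈ -47469.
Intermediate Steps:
B(L) = -130 (B(L) = 2*(-65) = -130)
A(G) = -11/2 (A(G) = -2 - 14/4 = -2 - 14*¼ = -2 - 7/2 = -11/2)
B(-616)/441231 + 261082/A(-79) = -130/441231 + 261082/(-11/2) = -130*1/441231 + 261082*(-2/11) = -130/441231 - 522164/11 = -230394945314/4853541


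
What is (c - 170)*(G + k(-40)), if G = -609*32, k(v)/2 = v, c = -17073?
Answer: 337411024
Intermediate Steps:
k(v) = 2*v
G = -19488
(c - 170)*(G + k(-40)) = (-17073 - 170)*(-19488 + 2*(-40)) = -17243*(-19488 - 80) = -17243*(-19568) = 337411024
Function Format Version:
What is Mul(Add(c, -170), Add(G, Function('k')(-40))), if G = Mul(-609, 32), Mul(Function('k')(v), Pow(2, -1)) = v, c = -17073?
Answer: 337411024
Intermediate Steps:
Function('k')(v) = Mul(2, v)
G = -19488
Mul(Add(c, -170), Add(G, Function('k')(-40))) = Mul(Add(-17073, -170), Add(-19488, Mul(2, -40))) = Mul(-17243, Add(-19488, -80)) = Mul(-17243, -19568) = 337411024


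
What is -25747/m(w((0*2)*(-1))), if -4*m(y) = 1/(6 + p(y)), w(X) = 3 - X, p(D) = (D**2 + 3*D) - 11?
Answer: 1338844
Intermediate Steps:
p(D) = -11 + D**2 + 3*D
m(y) = -1/(4*(-5 + y**2 + 3*y)) (m(y) = -1/(4*(6 + (-11 + y**2 + 3*y))) = -1/(4*(-5 + y**2 + 3*y)))
-25747/m(w((0*2)*(-1))) = -(514940 - 308964*(3 - 0*2*(-1)) - 102988*(3 - 0*2*(-1))**2) = -(514940 - 308964*(3 - 0*(-1)) - 102988*(3 - 0*(-1))**2) = -(514940 - 308964*(3 - 1*0) - 102988*(3 - 1*0)**2) = -(514940 - 308964*(3 + 0) - 102988*(3 + 0)**2) = -25747/((-1/(-20 + 4*3**2 + 12*3))) = -25747/((-1/(-20 + 4*9 + 36))) = -25747/((-1/(-20 + 36 + 36))) = -25747/((-1/52)) = -25747/((-1*1/52)) = -25747/(-1/52) = -25747*(-52) = 1338844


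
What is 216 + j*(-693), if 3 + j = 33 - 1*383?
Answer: 244845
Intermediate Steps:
j = -353 (j = -3 + (33 - 1*383) = -3 + (33 - 383) = -3 - 350 = -353)
216 + j*(-693) = 216 - 353*(-693) = 216 + 244629 = 244845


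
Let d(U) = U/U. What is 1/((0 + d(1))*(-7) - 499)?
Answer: -1/506 ≈ -0.0019763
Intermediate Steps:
d(U) = 1
1/((0 + d(1))*(-7) - 499) = 1/((0 + 1)*(-7) - 499) = 1/(1*(-7) - 499) = 1/(-7 - 499) = 1/(-506) = -1/506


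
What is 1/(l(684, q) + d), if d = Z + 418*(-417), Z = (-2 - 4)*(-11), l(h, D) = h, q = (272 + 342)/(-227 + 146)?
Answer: -1/173556 ≈ -5.7618e-6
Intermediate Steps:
q = -614/81 (q = 614/(-81) = 614*(-1/81) = -614/81 ≈ -7.5802)
Z = 66 (Z = -6*(-11) = 66)
d = -174240 (d = 66 + 418*(-417) = 66 - 174306 = -174240)
1/(l(684, q) + d) = 1/(684 - 174240) = 1/(-173556) = -1/173556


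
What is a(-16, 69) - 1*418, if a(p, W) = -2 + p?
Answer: -436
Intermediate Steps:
a(-16, 69) - 1*418 = (-2 - 16) - 1*418 = -18 - 418 = -436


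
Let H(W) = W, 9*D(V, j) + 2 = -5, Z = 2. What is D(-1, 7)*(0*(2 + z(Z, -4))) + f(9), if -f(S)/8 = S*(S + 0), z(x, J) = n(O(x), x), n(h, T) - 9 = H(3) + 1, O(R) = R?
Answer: -648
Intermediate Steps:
D(V, j) = -7/9 (D(V, j) = -2/9 + (1/9)*(-5) = -2/9 - 5/9 = -7/9)
n(h, T) = 13 (n(h, T) = 9 + (3 + 1) = 9 + 4 = 13)
z(x, J) = 13
f(S) = -8*S**2 (f(S) = -8*S*(S + 0) = -8*S*S = -8*S**2)
D(-1, 7)*(0*(2 + z(Z, -4))) + f(9) = -0*(2 + 13) - 8*9**2 = -0*15 - 8*81 = -7/9*0 - 648 = 0 - 648 = -648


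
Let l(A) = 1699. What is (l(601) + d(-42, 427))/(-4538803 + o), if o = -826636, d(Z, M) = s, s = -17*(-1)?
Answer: -1716/5365439 ≈ -0.00031982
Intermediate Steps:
s = 17
d(Z, M) = 17
(l(601) + d(-42, 427))/(-4538803 + o) = (1699 + 17)/(-4538803 - 826636) = 1716/(-5365439) = 1716*(-1/5365439) = -1716/5365439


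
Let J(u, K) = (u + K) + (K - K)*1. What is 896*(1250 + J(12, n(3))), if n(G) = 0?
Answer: 1130752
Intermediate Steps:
J(u, K) = K + u (J(u, K) = (K + u) + 0*1 = (K + u) + 0 = K + u)
896*(1250 + J(12, n(3))) = 896*(1250 + (0 + 12)) = 896*(1250 + 12) = 896*1262 = 1130752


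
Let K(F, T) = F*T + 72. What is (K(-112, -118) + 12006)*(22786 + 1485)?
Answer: 613910674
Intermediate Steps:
K(F, T) = 72 + F*T
(K(-112, -118) + 12006)*(22786 + 1485) = ((72 - 112*(-118)) + 12006)*(22786 + 1485) = ((72 + 13216) + 12006)*24271 = (13288 + 12006)*24271 = 25294*24271 = 613910674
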